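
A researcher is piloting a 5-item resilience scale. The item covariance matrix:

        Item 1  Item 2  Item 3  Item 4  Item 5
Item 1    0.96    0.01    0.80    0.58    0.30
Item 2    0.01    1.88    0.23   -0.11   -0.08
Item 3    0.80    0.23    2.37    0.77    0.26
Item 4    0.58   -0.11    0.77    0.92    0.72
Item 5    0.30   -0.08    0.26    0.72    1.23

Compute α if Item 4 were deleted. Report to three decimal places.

Remaining items: Item 1, Item 2, Item 3, Item 5 (k = 4).
Σσᵢ² = 0.96 + 1.88 + 2.37 + 1.23 = 6.44
Var(T) = 6.44 + 2 × 1.52 = 9.48
α (item deleted) = (4/3)·(1 − 6.44/9.48) = 0.428

α = 0.428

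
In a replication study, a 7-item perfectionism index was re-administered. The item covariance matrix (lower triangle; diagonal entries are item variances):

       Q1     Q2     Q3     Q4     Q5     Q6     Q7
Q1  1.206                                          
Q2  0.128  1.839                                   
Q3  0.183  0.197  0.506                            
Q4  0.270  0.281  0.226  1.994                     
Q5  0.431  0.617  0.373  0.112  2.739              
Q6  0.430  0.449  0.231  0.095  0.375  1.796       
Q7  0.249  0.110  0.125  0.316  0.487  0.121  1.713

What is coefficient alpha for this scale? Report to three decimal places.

coefficient alpha = 0.579

Σσ²ᵢ = 1.206 + 1.839 + 0.506 + 1.994 + 2.739 + 1.796 + 1.713 = 11.793
Σ_{i<j} σ_ij = 5.806
σ²_total = 11.793 + 2 × 5.806 = 23.405
α = (k/(k−1))·(1 − Σσ²ᵢ/σ²_total) = (7/6)·(1 − 11.793/23.405) = 0.579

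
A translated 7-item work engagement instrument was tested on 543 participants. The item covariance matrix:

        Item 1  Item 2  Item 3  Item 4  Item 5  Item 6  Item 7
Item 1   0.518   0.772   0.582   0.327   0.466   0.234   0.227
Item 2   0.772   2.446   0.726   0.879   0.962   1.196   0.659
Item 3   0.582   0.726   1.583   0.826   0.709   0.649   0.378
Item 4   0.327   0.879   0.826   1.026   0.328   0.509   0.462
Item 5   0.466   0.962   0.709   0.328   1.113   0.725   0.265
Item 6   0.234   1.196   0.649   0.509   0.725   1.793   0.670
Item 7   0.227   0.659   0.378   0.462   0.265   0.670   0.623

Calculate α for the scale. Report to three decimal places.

α = 0.856

sum of item variances = 0.518 + 2.446 + 1.583 + 1.026 + 1.113 + 1.793 + 0.623 = 9.102
Σ_{i<j} σ_ij = 12.551
Var(T) = 9.102 + 2 × 12.551 = 34.204
α = (k/(k−1))·(1 − sum of item variances/Var(T)) = (7/6)·(1 − 9.102/34.204) = 0.856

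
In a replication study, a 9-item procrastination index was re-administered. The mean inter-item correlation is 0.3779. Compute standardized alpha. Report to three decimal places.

Standardized α = k·r̄ / (1 + (k−1)·r̄) = 9 × 0.3779 / (1 + 8 × 0.3779)
  = 3.4011 / 4.0232 = 0.845

α = 0.845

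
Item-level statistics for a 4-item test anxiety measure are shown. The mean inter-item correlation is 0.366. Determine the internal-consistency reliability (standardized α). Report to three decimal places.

standardized α = 0.698

Standardized α = k·r̄ / (1 + (k−1)·r̄) = 4 × 0.366 / (1 + 3 × 0.366)
  = 1.4640 / 2.0980 = 0.698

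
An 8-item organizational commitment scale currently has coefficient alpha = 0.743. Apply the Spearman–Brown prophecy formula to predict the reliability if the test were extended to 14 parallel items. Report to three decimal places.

predicted reliability = 0.835

Length factor m = 14/8 = 1.7500
α' = m·α / (1 + (m−1)·α)
   = 14/8 × 0.743 / (1 + (14/8 − 1) × 0.743)
   = 1.3002 / 1.5573 = 0.835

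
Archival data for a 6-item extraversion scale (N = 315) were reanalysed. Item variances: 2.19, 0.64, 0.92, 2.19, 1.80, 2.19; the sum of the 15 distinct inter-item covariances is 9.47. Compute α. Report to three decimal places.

α = 0.787

sum of item variances = 2.19 + 0.64 + 0.92 + 2.19 + 1.80 + 2.19 = 9.93
Sum of distinct covariances = 9.47
total variance = sum of item variances + 2·Σcov = 9.93 + 2 × 9.47 = 28.87
α = (6/5)·(1 − 9.93/28.87) = 0.787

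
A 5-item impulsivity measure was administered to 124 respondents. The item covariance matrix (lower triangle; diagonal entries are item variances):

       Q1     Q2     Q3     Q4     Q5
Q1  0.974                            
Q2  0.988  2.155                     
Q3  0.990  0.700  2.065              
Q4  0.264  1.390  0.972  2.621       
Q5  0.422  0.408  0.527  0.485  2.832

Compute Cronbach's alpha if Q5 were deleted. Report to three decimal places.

Remaining items: Q1, Q2, Q3, Q4 (k = 4).
Σσᵢ² = 0.974 + 2.155 + 2.065 + 2.621 = 7.815
Var(T) = 7.815 + 2 × 5.304 = 18.423
α (item deleted) = (4/3)·(1 − 7.815/18.423) = 0.768

α = 0.768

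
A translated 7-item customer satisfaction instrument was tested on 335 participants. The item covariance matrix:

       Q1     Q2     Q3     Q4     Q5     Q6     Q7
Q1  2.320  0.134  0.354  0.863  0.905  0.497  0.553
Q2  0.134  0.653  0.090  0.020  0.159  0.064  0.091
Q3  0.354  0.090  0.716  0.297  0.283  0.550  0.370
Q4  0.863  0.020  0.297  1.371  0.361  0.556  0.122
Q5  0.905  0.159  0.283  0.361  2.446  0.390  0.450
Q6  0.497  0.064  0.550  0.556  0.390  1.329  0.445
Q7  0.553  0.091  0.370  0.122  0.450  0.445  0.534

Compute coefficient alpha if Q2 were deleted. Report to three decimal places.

α = 0.739

Remaining items: Q1, Q3, Q4, Q5, Q6, Q7 (k = 6).
Σσ²ᵢ = 2.320 + 0.716 + 1.371 + 2.446 + 1.329 + 0.534 = 8.716
total variance = 8.716 + 2 × 6.996 = 22.708
α (item deleted) = (6/5)·(1 − 8.716/22.708) = 0.739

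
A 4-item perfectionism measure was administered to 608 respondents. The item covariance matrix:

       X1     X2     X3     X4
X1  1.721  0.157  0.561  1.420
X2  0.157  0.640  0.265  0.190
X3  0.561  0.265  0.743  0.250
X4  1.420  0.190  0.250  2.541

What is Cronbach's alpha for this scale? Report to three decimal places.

sum of item variances = 1.721 + 0.640 + 0.743 + 2.541 = 5.645
Sum of off-diagonal covariances = 2.843
Var(T) = 5.645 + 2 × 2.843 = 11.331
α = (k/(k−1))·(1 − sum of item variances/Var(T)) = (4/3)·(1 − 5.645/11.331) = 0.669

Cronbach's alpha = 0.669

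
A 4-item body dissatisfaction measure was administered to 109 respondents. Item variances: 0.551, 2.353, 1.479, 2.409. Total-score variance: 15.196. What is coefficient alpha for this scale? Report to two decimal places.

Σσ²ᵢ = 0.551 + 2.353 + 1.479 + 2.409 = 6.792
α = (k/(k−1))·(1 − Σσ²ᵢ/total variance) = (4/3)·(1 − 6.792/15.196) = 0.74

coefficient alpha = 0.74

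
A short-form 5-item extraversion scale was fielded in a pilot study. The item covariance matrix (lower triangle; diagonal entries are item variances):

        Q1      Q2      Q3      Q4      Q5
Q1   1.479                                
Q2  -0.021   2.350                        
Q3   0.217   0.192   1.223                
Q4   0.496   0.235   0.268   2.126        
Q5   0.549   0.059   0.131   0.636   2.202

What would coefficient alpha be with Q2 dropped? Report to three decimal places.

α = 0.527

Remaining items: Q1, Q3, Q4, Q5 (k = 4).
ΣVar(i) = 1.479 + 1.223 + 2.126 + 2.202 = 7.030
σ²_T = 7.030 + 2 × 2.297 = 11.624
α (item deleted) = (4/3)·(1 − 7.030/11.624) = 0.527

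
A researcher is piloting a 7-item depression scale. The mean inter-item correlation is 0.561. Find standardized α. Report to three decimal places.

standardized α = 0.899

Standardized α = k·r̄ / (1 + (k−1)·r̄) = 7 × 0.561 / (1 + 6 × 0.561)
  = 3.9270 / 4.3660 = 0.899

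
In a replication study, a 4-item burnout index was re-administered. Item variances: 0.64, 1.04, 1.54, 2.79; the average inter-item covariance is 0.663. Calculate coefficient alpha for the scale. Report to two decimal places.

α = 0.76

Σσ²ᵢ = 0.64 + 1.04 + 1.54 + 2.79 = 6.01
Sum of the 6 distinct covariances = 6 × 0.663 = 3.978
σ²_total = Σσ²ᵢ + 2·Σcov = 6.01 + 2 × 3.978 = 13.966
α = (4/3)·(1 − 6.01/13.966) = 0.76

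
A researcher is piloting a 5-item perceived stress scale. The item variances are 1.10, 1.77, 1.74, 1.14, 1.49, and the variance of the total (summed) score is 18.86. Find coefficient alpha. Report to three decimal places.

Σσᵢ² = 1.10 + 1.77 + 1.74 + 1.14 + 1.49 = 7.24
α = (k/(k−1))·(1 − Σσᵢ²/total variance) = (5/4)·(1 − 7.24/18.86) = 0.770

coefficient alpha = 0.770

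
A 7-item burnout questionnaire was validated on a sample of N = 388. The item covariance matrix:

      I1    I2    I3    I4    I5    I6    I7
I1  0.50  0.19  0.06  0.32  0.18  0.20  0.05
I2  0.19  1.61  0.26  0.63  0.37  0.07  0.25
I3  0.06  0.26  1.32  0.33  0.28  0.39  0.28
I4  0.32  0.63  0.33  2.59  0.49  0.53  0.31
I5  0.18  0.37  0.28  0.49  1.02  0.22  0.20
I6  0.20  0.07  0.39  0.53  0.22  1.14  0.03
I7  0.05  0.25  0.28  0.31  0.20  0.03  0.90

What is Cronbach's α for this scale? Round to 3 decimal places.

Cronbach's α = 0.646

Σσᵢ² = 0.50 + 1.61 + 1.32 + 2.59 + 1.02 + 1.14 + 0.90 = 9.08
Σ_{i<j} σ_ij = 5.64
Var(T) = 9.08 + 2 × 5.64 = 20.36
α = (k/(k−1))·(1 − Σσᵢ²/Var(T)) = (7/6)·(1 − 9.08/20.36) = 0.646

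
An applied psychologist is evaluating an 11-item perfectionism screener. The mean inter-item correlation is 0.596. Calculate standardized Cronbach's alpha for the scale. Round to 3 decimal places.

standardized Cronbach's alpha = 0.942

Standardized α = k·r̄ / (1 + (k−1)·r̄) = 11 × 0.596 / (1 + 10 × 0.596)
  = 6.5560 / 6.9600 = 0.942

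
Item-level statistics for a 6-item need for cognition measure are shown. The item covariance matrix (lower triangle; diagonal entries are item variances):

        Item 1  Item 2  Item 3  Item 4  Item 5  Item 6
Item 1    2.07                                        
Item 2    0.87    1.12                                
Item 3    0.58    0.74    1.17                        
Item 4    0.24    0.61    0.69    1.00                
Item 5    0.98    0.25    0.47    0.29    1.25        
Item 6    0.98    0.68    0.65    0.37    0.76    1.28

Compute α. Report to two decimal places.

α = 0.84

Σσ²ᵢ = 2.07 + 1.12 + 1.17 + 1.00 + 1.25 + 1.28 = 7.89
Sum of off-diagonal covariances = 9.16
σ²_total = 7.89 + 2 × 9.16 = 26.21
α = (k/(k−1))·(1 − Σσ²ᵢ/σ²_total) = (6/5)·(1 − 7.89/26.21) = 0.84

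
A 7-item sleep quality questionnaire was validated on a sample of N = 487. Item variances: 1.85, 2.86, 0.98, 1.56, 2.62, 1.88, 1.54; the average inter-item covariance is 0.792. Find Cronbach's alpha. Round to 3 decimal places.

Σσ²ᵢ = 1.85 + 2.86 + 0.98 + 1.56 + 2.62 + 1.88 + 1.54 = 13.29
Sum of the 21 distinct covariances = 21 × 0.792 = 16.632
σ²_total = Σσ²ᵢ + 2·Σcov = 13.29 + 2 × 16.632 = 46.554
α = (7/6)·(1 − 13.29/46.554) = 0.834

α = 0.834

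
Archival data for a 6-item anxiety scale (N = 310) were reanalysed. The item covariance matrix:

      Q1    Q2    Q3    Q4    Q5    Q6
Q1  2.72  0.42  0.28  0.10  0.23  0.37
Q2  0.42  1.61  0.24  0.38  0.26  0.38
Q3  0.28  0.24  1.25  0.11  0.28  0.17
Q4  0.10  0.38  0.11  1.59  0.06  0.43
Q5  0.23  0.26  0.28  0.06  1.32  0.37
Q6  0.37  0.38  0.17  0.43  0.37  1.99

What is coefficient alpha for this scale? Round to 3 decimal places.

Σσ²ᵢ = 2.72 + 1.61 + 1.25 + 1.59 + 1.32 + 1.99 = 10.48
Sum of off-diagonal covariances = 4.08
σ²_T = 10.48 + 2 × 4.08 = 18.64
α = (k/(k−1))·(1 − Σσ²ᵢ/σ²_T) = (6/5)·(1 − 10.48/18.64) = 0.525

α = 0.525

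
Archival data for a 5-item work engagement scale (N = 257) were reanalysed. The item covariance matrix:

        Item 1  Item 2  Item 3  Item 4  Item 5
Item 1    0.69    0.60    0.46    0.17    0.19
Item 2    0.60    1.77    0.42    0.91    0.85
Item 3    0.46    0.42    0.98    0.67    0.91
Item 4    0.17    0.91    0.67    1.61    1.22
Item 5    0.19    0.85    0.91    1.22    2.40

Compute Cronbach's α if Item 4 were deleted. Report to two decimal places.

Cronbach's α = 0.72

Remaining items: Item 1, Item 2, Item 3, Item 5 (k = 4).
Σσ²ᵢ = 0.69 + 1.77 + 0.98 + 2.40 = 5.84
total variance = 5.84 + 2 × 3.43 = 12.70
α (item deleted) = (4/3)·(1 − 5.84/12.70) = 0.72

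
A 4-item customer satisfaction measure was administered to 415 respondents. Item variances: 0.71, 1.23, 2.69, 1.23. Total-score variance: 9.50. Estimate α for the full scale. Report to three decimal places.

α = 0.511

ΣVar(i) = 0.71 + 1.23 + 2.69 + 1.23 = 5.86
α = (k/(k−1))·(1 − ΣVar(i)/total variance) = (4/3)·(1 − 5.86/9.50) = 0.511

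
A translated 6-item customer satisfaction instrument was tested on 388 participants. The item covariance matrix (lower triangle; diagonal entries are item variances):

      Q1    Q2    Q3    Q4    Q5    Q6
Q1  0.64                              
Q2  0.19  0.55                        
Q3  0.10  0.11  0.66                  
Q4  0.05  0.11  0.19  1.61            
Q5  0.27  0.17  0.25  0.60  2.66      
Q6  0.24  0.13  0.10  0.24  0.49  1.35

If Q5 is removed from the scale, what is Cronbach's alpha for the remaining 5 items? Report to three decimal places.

Cronbach's alpha = 0.472

Remaining items: Q1, Q2, Q3, Q4, Q6 (k = 5).
Σσ²ᵢ = 0.64 + 0.55 + 0.66 + 1.61 + 1.35 = 4.81
total variance = 4.81 + 2 × 1.46 = 7.73
α (item deleted) = (5/4)·(1 − 4.81/7.73) = 0.472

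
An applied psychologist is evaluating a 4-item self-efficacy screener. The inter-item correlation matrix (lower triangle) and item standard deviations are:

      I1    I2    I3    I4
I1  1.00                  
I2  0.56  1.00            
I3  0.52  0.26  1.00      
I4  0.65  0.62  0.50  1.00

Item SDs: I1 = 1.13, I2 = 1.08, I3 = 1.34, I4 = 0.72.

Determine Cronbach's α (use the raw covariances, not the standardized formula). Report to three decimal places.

Σσ²ᵢ = 1.13² + 1.08² + 1.34² + 0.72² = 4.7573
Covariances σ_ij = r_ij · s_i · s_j:
  σ(I1,I2) = 0.56 × 1.13 × 1.08 = 0.6834
  σ(I1,I3) = 0.52 × 1.13 × 1.34 = 0.7874
  σ(I1,I4) = 0.65 × 1.13 × 0.72 = 0.5288
  σ(I2,I3) = 0.26 × 1.08 × 1.34 = 0.3763
  σ(I2,I4) = 0.62 × 1.08 × 0.72 = 0.4821
  σ(I3,I4) = 0.50 × 1.34 × 0.72 = 0.4824
σ²_T = Σσ²ᵢ + 2·Σσ_ij = 4.7573 + 2 × 3.3404 = 11.4381
α = (4/3)·(1 − 4.7573/11.4381) = 0.779

α = 0.779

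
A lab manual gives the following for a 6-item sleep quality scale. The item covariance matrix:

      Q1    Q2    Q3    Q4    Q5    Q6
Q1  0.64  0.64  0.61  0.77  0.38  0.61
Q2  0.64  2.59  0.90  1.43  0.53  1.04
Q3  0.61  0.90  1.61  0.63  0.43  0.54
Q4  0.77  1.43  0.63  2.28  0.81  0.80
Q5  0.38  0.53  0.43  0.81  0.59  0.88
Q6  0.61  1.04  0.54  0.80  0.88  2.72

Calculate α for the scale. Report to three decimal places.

α = 0.814

sum of item variances = 0.64 + 2.59 + 1.61 + 2.28 + 0.59 + 2.72 = 10.43
Sum of the distinct covariances = 11.00
Var(T) = 10.43 + 2 × 11.00 = 32.43
α = (k/(k−1))·(1 − sum of item variances/Var(T)) = (6/5)·(1 − 10.43/32.43) = 0.814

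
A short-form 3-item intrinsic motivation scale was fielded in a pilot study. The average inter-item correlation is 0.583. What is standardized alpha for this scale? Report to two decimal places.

Standardized α = k·r̄ / (1 + (k−1)·r̄) = 3 × 0.583 / (1 + 2 × 0.583)
  = 1.7490 / 2.1660 = 0.81

α = 0.81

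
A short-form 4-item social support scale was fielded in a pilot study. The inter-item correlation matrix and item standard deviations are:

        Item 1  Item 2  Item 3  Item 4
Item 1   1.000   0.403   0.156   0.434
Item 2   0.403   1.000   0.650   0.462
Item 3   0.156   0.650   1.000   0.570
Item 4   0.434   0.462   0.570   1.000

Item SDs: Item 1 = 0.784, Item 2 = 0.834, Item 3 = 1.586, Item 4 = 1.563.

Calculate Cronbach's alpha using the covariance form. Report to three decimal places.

α = 0.736

Σσ²ᵢ = 0.784² + 0.834² + 1.586² + 1.563² = 6.2686
Covariances σ_ij = r_ij · s_i · s_j:
  σ(Item 1,Item 2) = 0.403 × 0.784 × 0.834 = 0.2635
  σ(Item 1,Item 3) = 0.156 × 0.784 × 1.586 = 0.1940
  σ(Item 1,Item 4) = 0.434 × 0.784 × 1.563 = 0.5318
  σ(Item 2,Item 3) = 0.650 × 0.834 × 1.586 = 0.8598
  σ(Item 2,Item 4) = 0.462 × 0.834 × 1.563 = 0.6022
  σ(Item 3,Item 4) = 0.570 × 1.586 × 1.563 = 1.4130
σ²_T = Σσ²ᵢ + 2·Σσ_ij = 6.2686 + 2 × 3.8643 = 13.9972
α = (4/3)·(1 − 6.2686/13.9972) = 0.736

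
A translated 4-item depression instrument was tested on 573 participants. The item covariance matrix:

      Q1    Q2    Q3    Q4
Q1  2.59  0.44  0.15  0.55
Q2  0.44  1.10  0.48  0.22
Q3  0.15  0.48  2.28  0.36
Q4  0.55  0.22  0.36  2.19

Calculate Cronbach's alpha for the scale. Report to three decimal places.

Cronbach's alpha = 0.467

sum of item variances = 2.59 + 1.10 + 2.28 + 2.19 = 8.16
Σ_{i<j} σ_ij = 2.20
σ²_total = 8.16 + 2 × 2.20 = 12.56
α = (k/(k−1))·(1 − sum of item variances/σ²_total) = (4/3)·(1 − 8.16/12.56) = 0.467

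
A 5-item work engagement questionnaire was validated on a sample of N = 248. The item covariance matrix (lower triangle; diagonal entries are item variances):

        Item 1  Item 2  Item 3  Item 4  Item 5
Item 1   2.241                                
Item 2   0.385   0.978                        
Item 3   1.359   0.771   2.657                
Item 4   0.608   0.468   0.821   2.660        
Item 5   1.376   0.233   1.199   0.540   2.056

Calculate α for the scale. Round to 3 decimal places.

α = 0.743

sum of item variances = 2.241 + 0.978 + 2.657 + 2.660 + 2.056 = 10.592
Σ_{i<j} σ_ij = 7.760
σ²_total = 10.592 + 2 × 7.760 = 26.112
α = (k/(k−1))·(1 − sum of item variances/σ²_total) = (5/4)·(1 − 10.592/26.112) = 0.743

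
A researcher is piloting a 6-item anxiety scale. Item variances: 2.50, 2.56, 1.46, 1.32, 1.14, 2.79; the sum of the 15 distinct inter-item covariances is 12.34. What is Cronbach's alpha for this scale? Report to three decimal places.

Σσᵢ² = 2.50 + 2.56 + 1.46 + 1.32 + 1.14 + 2.79 = 11.77
Sum of distinct covariances = 12.34
σ²_total = Σσᵢ² + 2·Σcov = 11.77 + 2 × 12.34 = 36.45
α = (6/5)·(1 − 11.77/36.45) = 0.813

Cronbach's alpha = 0.813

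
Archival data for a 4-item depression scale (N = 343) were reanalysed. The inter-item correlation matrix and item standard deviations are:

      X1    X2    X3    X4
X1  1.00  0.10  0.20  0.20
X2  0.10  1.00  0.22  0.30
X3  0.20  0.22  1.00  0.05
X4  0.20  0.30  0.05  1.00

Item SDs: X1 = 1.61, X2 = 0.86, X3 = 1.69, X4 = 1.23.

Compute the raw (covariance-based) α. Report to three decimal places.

α = 0.428

Σσ²ᵢ = 1.61² + 0.86² + 1.69² + 1.23² = 7.7007
Covariances σ_ij = r_ij · s_i · s_j:
  σ(X1,X2) = 0.10 × 1.61 × 0.86 = 0.1385
  σ(X1,X3) = 0.20 × 1.61 × 1.69 = 0.5442
  σ(X1,X4) = 0.20 × 1.61 × 1.23 = 0.3961
  σ(X2,X3) = 0.22 × 0.86 × 1.69 = 0.3197
  σ(X2,X4) = 0.30 × 0.86 × 1.23 = 0.3173
  σ(X3,X4) = 0.05 × 1.69 × 1.23 = 0.1039
σ²_T = Σσ²ᵢ + 2·Σσ_ij = 7.7007 + 2 × 1.8197 = 11.3401
α = (4/3)·(1 − 7.7007/11.3401) = 0.428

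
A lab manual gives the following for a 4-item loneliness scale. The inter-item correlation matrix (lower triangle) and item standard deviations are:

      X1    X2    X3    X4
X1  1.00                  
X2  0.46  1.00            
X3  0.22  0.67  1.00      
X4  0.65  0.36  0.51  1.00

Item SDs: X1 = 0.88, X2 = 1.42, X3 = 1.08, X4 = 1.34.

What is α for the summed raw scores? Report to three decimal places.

Σσ²ᵢ = 0.88² + 1.42² + 1.08² + 1.34² = 5.7528
Covariances σ_ij = r_ij · s_i · s_j:
  σ(X1,X2) = 0.46 × 0.88 × 1.42 = 0.5748
  σ(X1,X3) = 0.22 × 0.88 × 1.08 = 0.2091
  σ(X1,X4) = 0.65 × 0.88 × 1.34 = 0.7665
  σ(X2,X3) = 0.67 × 1.42 × 1.08 = 1.0275
  σ(X2,X4) = 0.36 × 1.42 × 1.34 = 0.6850
  σ(X3,X4) = 0.51 × 1.08 × 1.34 = 0.7381
σ²_T = Σσ²ᵢ + 2·Σσ_ij = 5.7528 + 2 × 4.0010 = 13.7548
α = (4/3)·(1 − 5.7528/13.7548) = 0.776

α = 0.776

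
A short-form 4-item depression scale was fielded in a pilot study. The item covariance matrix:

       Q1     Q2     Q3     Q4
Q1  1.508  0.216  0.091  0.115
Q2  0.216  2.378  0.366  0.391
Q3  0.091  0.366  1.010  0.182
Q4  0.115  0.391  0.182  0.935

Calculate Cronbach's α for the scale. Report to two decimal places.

Σσ²ᵢ = 1.508 + 2.378 + 1.010 + 0.935 = 5.831
Sum of the distinct covariances = 1.361
total variance = 5.831 + 2 × 1.361 = 8.553
α = (k/(k−1))·(1 − Σσ²ᵢ/total variance) = (4/3)·(1 − 5.831/8.553) = 0.42

Cronbach's α = 0.42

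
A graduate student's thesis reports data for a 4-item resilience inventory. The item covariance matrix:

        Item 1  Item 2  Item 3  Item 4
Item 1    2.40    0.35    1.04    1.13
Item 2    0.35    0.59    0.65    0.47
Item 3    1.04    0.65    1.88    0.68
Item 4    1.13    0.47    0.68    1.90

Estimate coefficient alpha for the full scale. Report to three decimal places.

α = 0.748

Σσᵢ² = 2.40 + 0.59 + 1.88 + 1.90 = 6.77
Σ_{i<j} σ_ij = 4.32
σ²_total = 6.77 + 2 × 4.32 = 15.41
α = (k/(k−1))·(1 − Σσᵢ²/σ²_total) = (4/3)·(1 − 6.77/15.41) = 0.748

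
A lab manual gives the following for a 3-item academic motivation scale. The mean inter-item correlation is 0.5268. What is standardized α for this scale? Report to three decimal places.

α = 0.770

Standardized α = k·r̄ / (1 + (k−1)·r̄) = 3 × 0.5268 / (1 + 2 × 0.5268)
  = 1.5804 / 2.0536 = 0.770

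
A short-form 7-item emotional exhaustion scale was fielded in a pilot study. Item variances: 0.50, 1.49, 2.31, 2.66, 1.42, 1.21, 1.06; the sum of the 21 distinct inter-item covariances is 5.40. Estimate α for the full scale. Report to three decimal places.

sum of item variances = 0.50 + 1.49 + 2.31 + 2.66 + 1.42 + 1.21 + 1.06 = 10.65
Sum of distinct covariances = 5.40
σ²_T = sum of item variances + 2·Σcov = 10.65 + 2 × 5.40 = 21.45
α = (7/6)·(1 − 10.65/21.45) = 0.587

α = 0.587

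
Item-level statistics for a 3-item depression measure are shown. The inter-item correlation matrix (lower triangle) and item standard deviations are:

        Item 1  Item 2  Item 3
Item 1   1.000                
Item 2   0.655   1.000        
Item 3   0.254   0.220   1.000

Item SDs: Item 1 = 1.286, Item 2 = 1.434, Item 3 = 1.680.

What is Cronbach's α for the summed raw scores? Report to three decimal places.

Cronbach's α = 0.618

Σσ²ᵢ = 1.286² + 1.434² + 1.680² = 6.5326
Covariances σ_ij = r_ij · s_i · s_j:
  σ(Item 1,Item 2) = 0.655 × 1.286 × 1.434 = 1.2079
  σ(Item 1,Item 3) = 0.254 × 1.286 × 1.680 = 0.5488
  σ(Item 2,Item 3) = 0.220 × 1.434 × 1.680 = 0.5300
σ²_T = Σσ²ᵢ + 2·Σσ_ij = 6.5326 + 2 × 2.2867 = 11.1060
α = (3/2)·(1 − 6.5326/11.1060) = 0.618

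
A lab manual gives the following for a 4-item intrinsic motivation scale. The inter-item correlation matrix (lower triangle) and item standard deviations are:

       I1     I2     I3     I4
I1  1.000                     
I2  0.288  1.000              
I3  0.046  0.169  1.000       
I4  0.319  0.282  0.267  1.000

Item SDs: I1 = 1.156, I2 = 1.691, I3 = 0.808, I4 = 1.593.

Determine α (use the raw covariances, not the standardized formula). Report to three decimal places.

Σσ²ᵢ = 1.156² + 1.691² + 0.808² + 1.593² = 7.3863
Covariances σ_ij = r_ij · s_i · s_j:
  σ(I1,I2) = 0.288 × 1.156 × 1.691 = 0.5630
  σ(I1,I3) = 0.046 × 1.156 × 0.808 = 0.0430
  σ(I1,I4) = 0.319 × 1.156 × 1.593 = 0.5874
  σ(I2,I3) = 0.169 × 1.691 × 0.808 = 0.2309
  σ(I2,I4) = 0.282 × 1.691 × 1.593 = 0.7596
  σ(I3,I4) = 0.267 × 0.808 × 1.593 = 0.3437
σ²_T = Σσ²ᵢ + 2·Σσ_ij = 7.3863 + 2 × 2.5276 = 12.4415
α = (4/3)·(1 − 7.3863/12.4415) = 0.542

α = 0.542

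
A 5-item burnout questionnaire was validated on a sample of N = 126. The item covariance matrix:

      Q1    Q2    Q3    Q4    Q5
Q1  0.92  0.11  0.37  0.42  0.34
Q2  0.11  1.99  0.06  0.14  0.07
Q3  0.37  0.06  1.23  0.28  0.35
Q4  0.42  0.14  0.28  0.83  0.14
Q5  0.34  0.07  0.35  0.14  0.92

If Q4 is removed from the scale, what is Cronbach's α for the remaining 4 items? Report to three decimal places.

Remaining items: Q1, Q2, Q3, Q5 (k = 4).
ΣVar(i) = 0.92 + 1.99 + 1.23 + 0.92 = 5.06
σ²_total = 5.06 + 2 × 1.30 = 7.66
α (item deleted) = (4/3)·(1 − 5.06/7.66) = 0.453

Cronbach's α = 0.453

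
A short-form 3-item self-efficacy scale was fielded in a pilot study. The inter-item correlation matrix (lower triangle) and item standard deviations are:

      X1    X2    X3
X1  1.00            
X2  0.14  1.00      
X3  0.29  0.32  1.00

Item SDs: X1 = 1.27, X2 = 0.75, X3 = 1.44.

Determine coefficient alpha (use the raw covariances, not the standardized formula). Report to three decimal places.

coefficient alpha = 0.483

Σσ²ᵢ = 1.27² + 0.75² + 1.44² = 4.2490
Covariances σ_ij = r_ij · s_i · s_j:
  σ(X1,X2) = 0.14 × 1.27 × 0.75 = 0.1334
  σ(X1,X3) = 0.29 × 1.27 × 1.44 = 0.5304
  σ(X2,X3) = 0.32 × 0.75 × 1.44 = 0.3456
σ²_T = Σσ²ᵢ + 2·Σσ_ij = 4.2490 + 2 × 1.0094 = 6.2678
α = (3/2)·(1 − 4.2490/6.2678) = 0.483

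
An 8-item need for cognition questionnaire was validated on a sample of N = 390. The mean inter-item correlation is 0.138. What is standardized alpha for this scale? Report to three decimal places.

standardized alpha = 0.562

Standardized α = k·r̄ / (1 + (k−1)·r̄) = 8 × 0.138 / (1 + 7 × 0.138)
  = 1.1040 / 1.9660 = 0.562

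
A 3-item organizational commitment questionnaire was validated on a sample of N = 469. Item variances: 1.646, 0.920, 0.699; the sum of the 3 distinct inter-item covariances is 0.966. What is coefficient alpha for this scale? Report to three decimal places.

Σσᵢ² = 1.646 + 0.920 + 0.699 = 3.265
Sum of distinct covariances = 0.966
σ²_T = Σσᵢ² + 2·Σcov = 3.265 + 2 × 0.966 = 5.197
α = (3/2)·(1 − 3.265/5.197) = 0.558

coefficient alpha = 0.558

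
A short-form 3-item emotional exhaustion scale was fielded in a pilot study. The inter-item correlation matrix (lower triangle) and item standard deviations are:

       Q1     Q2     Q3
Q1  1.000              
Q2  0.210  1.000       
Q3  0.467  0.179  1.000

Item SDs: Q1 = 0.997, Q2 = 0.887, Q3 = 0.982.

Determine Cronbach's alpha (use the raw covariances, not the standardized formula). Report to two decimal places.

Cronbach's alpha = 0.55

Σσ²ᵢ = 0.997² + 0.887² + 0.982² = 2.7451
Covariances σ_ij = r_ij · s_i · s_j:
  σ(Q1,Q2) = 0.210 × 0.997 × 0.887 = 0.1857
  σ(Q1,Q3) = 0.467 × 0.997 × 0.982 = 0.4572
  σ(Q2,Q3) = 0.179 × 0.887 × 0.982 = 0.1559
σ²_T = Σσ²ᵢ + 2·Σσ_ij = 2.7451 + 2 × 0.7988 = 4.3427
α = (3/2)·(1 − 2.7451/4.3427) = 0.55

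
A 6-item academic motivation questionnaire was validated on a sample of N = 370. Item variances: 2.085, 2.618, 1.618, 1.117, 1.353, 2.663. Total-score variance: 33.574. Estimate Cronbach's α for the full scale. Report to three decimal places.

ΣVar(i) = 2.085 + 2.618 + 1.618 + 1.117 + 1.353 + 2.663 = 11.454
α = (k/(k−1))·(1 − ΣVar(i)/Var(T)) = (6/5)·(1 − 11.454/33.574) = 0.791

Cronbach's α = 0.791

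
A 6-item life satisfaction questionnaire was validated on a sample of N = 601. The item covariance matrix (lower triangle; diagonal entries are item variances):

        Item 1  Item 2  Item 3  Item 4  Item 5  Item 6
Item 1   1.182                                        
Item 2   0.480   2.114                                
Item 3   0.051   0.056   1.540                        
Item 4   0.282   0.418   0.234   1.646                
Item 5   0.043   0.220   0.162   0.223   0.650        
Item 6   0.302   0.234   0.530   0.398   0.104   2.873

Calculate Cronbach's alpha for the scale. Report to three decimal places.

Σσᵢ² = 1.182 + 2.114 + 1.540 + 1.646 + 0.650 + 2.873 = 10.005
Sum of off-diagonal covariances = 3.737
total variance = 10.005 + 2 × 3.737 = 17.479
α = (k/(k−1))·(1 − Σσᵢ²/total variance) = (6/5)·(1 − 10.005/17.479) = 0.513

α = 0.513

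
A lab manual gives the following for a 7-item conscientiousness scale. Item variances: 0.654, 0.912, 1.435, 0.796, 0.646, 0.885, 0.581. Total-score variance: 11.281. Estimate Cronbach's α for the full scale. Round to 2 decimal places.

Cronbach's α = 0.56

Σσᵢ² = 0.654 + 0.912 + 1.435 + 0.796 + 0.646 + 0.885 + 0.581 = 5.909
α = (k/(k−1))·(1 − Σσᵢ²/σ²_total) = (7/6)·(1 − 5.909/11.281) = 0.56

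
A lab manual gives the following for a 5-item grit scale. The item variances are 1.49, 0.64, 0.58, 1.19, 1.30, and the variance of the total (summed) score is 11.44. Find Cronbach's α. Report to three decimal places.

ΣVar(i) = 1.49 + 0.64 + 0.58 + 1.19 + 1.30 = 5.20
α = (k/(k−1))·(1 − ΣVar(i)/σ²_T) = (5/4)·(1 − 5.20/11.44) = 0.682

α = 0.682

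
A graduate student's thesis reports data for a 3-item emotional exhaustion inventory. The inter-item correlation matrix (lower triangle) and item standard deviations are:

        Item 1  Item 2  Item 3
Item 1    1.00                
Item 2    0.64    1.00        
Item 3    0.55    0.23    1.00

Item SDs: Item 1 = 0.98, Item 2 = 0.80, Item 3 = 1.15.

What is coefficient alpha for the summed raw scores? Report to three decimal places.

α = 0.716

Σσ²ᵢ = 0.98² + 0.80² + 1.15² = 2.9229
Covariances σ_ij = r_ij · s_i · s_j:
  σ(Item 1,Item 2) = 0.64 × 0.98 × 0.80 = 0.5018
  σ(Item 1,Item 3) = 0.55 × 0.98 × 1.15 = 0.6199
  σ(Item 2,Item 3) = 0.23 × 0.80 × 1.15 = 0.2116
σ²_T = Σσ²ᵢ + 2·Σσ_ij = 2.9229 + 2 × 1.3333 = 5.5895
α = (3/2)·(1 − 2.9229/5.5895) = 0.716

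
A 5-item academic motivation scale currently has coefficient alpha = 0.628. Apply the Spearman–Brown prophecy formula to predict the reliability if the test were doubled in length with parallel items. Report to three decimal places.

Length factor m = 2
α' = m·α / (1 + (m−1)·α)
   = 2 × 0.628 / (1 + (2 − 1) × 0.628)
   = 1.2560 / 1.6280 = 0.771

predicted reliability = 0.771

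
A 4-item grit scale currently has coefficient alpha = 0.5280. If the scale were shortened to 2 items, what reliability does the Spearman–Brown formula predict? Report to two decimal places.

predicted reliability = 0.36

Length factor m = 2/4 = 0.5000
α' = m·α / (1 − (1−m)·α)
   = 2/4 × 0.5280 / (1 − (1 − 2/4) × 0.5280)
   = 0.2640 / 0.7360 = 0.36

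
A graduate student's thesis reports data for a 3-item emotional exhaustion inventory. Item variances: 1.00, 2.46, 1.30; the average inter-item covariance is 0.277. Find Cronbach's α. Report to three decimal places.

α = 0.388

sum of item variances = 1.00 + 2.46 + 1.30 = 4.76
Sum of the 3 distinct covariances = 3 × 0.277 = 0.831
σ²_T = sum of item variances + 2·Σcov = 4.76 + 2 × 0.831 = 6.422
α = (3/2)·(1 − 4.76/6.422) = 0.388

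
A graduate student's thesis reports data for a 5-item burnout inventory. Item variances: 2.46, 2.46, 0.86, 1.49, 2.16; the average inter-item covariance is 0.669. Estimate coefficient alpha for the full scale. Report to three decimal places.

α = 0.733

Σσ²ᵢ = 2.46 + 2.46 + 0.86 + 1.49 + 2.16 = 9.43
Sum of the 10 distinct covariances = 10 × 0.669 = 6.690
σ²_total = Σσ²ᵢ + 2·Σcov = 9.43 + 2 × 6.690 = 22.810
α = (5/4)·(1 − 9.43/22.810) = 0.733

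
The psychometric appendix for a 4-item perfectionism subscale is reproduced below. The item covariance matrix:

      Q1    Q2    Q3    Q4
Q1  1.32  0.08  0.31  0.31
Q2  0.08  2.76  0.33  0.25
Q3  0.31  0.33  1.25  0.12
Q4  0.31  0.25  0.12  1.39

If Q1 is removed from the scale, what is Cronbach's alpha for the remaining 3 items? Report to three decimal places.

Remaining items: Q2, Q3, Q4 (k = 3).
Σσᵢ² = 2.76 + 1.25 + 1.39 = 5.40
σ²_T = 5.40 + 2 × 0.70 = 6.80
α (item deleted) = (3/2)·(1 − 5.40/6.80) = 0.309

α = 0.309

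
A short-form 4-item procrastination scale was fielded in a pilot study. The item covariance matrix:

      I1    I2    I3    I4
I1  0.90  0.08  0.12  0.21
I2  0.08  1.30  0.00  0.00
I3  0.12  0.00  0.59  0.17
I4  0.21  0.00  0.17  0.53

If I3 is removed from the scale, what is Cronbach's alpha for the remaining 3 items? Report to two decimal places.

Remaining items: I1, I2, I4 (k = 3).
Σσᵢ² = 0.90 + 1.30 + 0.53 = 2.73
σ²_T = 2.73 + 2 × 0.29 = 3.31
α (item deleted) = (3/2)·(1 − 2.73/3.31) = 0.26

Cronbach's alpha = 0.26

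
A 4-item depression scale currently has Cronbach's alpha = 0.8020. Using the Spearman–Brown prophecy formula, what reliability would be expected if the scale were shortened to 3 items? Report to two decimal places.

Length factor m = 3/4 = 0.7500
α' = m·α / (1 − (1−m)·α)
   = 3/4 × 0.8020 / (1 − (1 − 3/4) × 0.8020)
   = 0.6015 / 0.7995 = 0.75

predicted reliability = 0.75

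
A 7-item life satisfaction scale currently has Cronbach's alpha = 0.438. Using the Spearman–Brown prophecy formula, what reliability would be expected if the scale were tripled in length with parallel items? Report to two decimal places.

predicted reliability = 0.70

Length factor m = 3
α' = m·α / (1 + (m−1)·α)
   = 3 × 0.438 / (1 + (3 − 1) × 0.438)
   = 1.3140 / 1.8760 = 0.70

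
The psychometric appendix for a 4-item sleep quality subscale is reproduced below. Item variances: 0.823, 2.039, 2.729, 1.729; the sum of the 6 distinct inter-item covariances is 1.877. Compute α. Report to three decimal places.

Σσ²ᵢ = 0.823 + 2.039 + 2.729 + 1.729 = 7.320
Sum of distinct covariances = 1.877
total variance = Σσ²ᵢ + 2·Σcov = 7.320 + 2 × 1.877 = 11.074
α = (4/3)·(1 − 7.320/11.074) = 0.452

α = 0.452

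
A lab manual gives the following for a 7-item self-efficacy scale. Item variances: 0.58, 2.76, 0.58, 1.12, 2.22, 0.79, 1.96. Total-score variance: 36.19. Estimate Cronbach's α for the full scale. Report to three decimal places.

Σσ²ᵢ = 0.58 + 2.76 + 0.58 + 1.12 + 2.22 + 0.79 + 1.96 = 10.01
α = (k/(k−1))·(1 − Σσ²ᵢ/σ²_total) = (7/6)·(1 − 10.01/36.19) = 0.844

Cronbach's α = 0.844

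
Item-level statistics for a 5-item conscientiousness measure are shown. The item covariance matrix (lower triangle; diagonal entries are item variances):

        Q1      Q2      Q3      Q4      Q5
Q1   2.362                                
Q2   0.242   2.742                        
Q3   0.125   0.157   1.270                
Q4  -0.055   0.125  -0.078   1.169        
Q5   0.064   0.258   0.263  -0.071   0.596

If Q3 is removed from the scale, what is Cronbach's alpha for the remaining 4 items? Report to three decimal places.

α = 0.188

Remaining items: Q1, Q2, Q4, Q5 (k = 4).
Σσ²ᵢ = 2.362 + 2.742 + 1.169 + 0.596 = 6.869
σ²_total = 6.869 + 2 × 0.563 = 7.995
α (item deleted) = (4/3)·(1 − 6.869/7.995) = 0.188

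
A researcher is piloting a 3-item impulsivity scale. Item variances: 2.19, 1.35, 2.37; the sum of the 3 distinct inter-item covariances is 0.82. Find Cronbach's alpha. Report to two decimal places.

Cronbach's alpha = 0.33

Σσ²ᵢ = 2.19 + 1.35 + 2.37 = 5.91
Sum of distinct covariances = 0.82
Var(T) = Σσ²ᵢ + 2·Σcov = 5.91 + 2 × 0.82 = 7.55
α = (3/2)·(1 − 5.91/7.55) = 0.33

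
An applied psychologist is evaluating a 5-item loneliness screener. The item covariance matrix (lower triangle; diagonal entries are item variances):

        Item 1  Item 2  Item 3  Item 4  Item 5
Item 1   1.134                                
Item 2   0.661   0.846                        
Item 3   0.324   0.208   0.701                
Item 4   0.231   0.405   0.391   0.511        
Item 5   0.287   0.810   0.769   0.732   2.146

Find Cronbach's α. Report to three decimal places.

ΣVar(i) = 1.134 + 0.846 + 0.701 + 0.511 + 2.146 = 5.338
Σ_{i<j} σ_ij = 4.818
Var(T) = 5.338 + 2 × 4.818 = 14.974
α = (k/(k−1))·(1 − ΣVar(i)/Var(T)) = (5/4)·(1 − 5.338/14.974) = 0.804

α = 0.804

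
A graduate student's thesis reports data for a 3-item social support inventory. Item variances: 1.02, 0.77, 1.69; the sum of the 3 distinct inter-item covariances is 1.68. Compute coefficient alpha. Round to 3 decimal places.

Σσ²ᵢ = 1.02 + 0.77 + 1.69 = 3.48
Sum of distinct covariances = 1.68
σ²_T = Σσ²ᵢ + 2·Σcov = 3.48 + 2 × 1.68 = 6.84
α = (3/2)·(1 − 3.48/6.84) = 0.737

α = 0.737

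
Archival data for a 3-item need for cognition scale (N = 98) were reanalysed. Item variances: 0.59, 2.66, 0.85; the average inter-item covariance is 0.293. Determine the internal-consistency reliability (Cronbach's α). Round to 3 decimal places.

Σσ²ᵢ = 0.59 + 2.66 + 0.85 = 4.10
Sum of the 3 distinct covariances = 3 × 0.293 = 0.879
Var(T) = Σσ²ᵢ + 2·Σcov = 4.10 + 2 × 0.879 = 5.858
α = (3/2)·(1 − 4.10/5.858) = 0.450

α = 0.450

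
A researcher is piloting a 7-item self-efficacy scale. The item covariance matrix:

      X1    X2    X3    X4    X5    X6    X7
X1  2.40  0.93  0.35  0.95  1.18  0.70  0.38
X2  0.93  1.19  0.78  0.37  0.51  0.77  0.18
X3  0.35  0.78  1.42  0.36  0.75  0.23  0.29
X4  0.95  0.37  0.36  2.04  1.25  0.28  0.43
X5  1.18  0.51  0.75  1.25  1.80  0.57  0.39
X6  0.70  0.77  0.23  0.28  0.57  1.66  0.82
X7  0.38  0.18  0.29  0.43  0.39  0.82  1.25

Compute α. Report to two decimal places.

α = 0.79

sum of item variances = 2.40 + 1.19 + 1.42 + 2.04 + 1.80 + 1.66 + 1.25 = 11.76
Σ_{i<j} σ_ij = 12.47
σ²_T = 11.76 + 2 × 12.47 = 36.70
α = (k/(k−1))·(1 − sum of item variances/σ²_T) = (7/6)·(1 − 11.76/36.70) = 0.79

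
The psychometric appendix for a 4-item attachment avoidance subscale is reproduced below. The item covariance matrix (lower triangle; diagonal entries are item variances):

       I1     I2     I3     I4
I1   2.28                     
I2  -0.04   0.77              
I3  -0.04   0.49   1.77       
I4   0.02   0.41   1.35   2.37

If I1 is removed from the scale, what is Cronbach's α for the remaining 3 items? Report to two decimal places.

Remaining items: I2, I3, I4 (k = 3).
Σσ²ᵢ = 0.77 + 1.77 + 2.37 = 4.91
σ²_T = 4.91 + 2 × 2.25 = 9.41
α (item deleted) = (3/2)·(1 − 4.91/9.41) = 0.72

α = 0.72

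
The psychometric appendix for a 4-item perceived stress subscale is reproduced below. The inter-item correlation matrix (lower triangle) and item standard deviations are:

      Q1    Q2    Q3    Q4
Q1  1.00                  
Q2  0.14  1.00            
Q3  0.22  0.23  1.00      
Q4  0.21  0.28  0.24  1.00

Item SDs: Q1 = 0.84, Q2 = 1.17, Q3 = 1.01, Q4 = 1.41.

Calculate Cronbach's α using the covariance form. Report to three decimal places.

α = 0.525

Σσ²ᵢ = 0.84² + 1.17² + 1.01² + 1.41² = 5.0827
Covariances σ_ij = r_ij · s_i · s_j:
  σ(Q1,Q2) = 0.14 × 0.84 × 1.17 = 0.1376
  σ(Q1,Q3) = 0.22 × 0.84 × 1.01 = 0.1866
  σ(Q1,Q4) = 0.21 × 0.84 × 1.41 = 0.2487
  σ(Q2,Q3) = 0.23 × 1.17 × 1.01 = 0.2718
  σ(Q2,Q4) = 0.28 × 1.17 × 1.41 = 0.4619
  σ(Q3,Q4) = 0.24 × 1.01 × 1.41 = 0.3418
σ²_T = Σσ²ᵢ + 2·Σσ_ij = 5.0827 + 2 × 1.6484 = 8.3795
α = (4/3)·(1 − 5.0827/8.3795) = 0.525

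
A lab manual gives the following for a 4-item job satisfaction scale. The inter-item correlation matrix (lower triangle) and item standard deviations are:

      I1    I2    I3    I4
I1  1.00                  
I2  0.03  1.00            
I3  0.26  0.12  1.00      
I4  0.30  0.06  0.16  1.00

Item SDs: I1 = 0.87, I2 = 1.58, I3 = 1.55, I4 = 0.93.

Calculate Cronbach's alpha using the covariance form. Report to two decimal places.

Cronbach's alpha = 0.37

Σσ²ᵢ = 0.87² + 1.58² + 1.55² + 0.93² = 6.5207
Covariances σ_ij = r_ij · s_i · s_j:
  σ(I1,I2) = 0.03 × 0.87 × 1.58 = 0.0412
  σ(I1,I3) = 0.26 × 0.87 × 1.55 = 0.3506
  σ(I1,I4) = 0.30 × 0.87 × 0.93 = 0.2427
  σ(I2,I3) = 0.12 × 1.58 × 1.55 = 0.2939
  σ(I2,I4) = 0.06 × 1.58 × 0.93 = 0.0882
  σ(I3,I4) = 0.16 × 1.55 × 0.93 = 0.2306
σ²_T = Σσ²ᵢ + 2·Σσ_ij = 6.5207 + 2 × 1.2472 = 9.0151
α = (4/3)·(1 − 6.5207/9.0151) = 0.37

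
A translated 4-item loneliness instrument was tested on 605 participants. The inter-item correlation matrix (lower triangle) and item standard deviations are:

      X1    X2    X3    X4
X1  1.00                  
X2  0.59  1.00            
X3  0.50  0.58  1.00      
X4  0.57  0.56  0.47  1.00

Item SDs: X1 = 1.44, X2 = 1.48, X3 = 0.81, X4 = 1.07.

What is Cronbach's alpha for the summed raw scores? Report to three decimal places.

Σσ²ᵢ = 1.44² + 1.48² + 0.81² + 1.07² = 6.0650
Covariances σ_ij = r_ij · s_i · s_j:
  σ(X1,X2) = 0.59 × 1.44 × 1.48 = 1.2574
  σ(X1,X3) = 0.50 × 1.44 × 0.81 = 0.5832
  σ(X1,X4) = 0.57 × 1.44 × 1.07 = 0.8783
  σ(X2,X3) = 0.58 × 1.48 × 0.81 = 0.6953
  σ(X2,X4) = 0.56 × 1.48 × 1.07 = 0.8868
  σ(X3,X4) = 0.47 × 0.81 × 1.07 = 0.4073
σ²_T = Σσ²ᵢ + 2·Σσ_ij = 6.0650 + 2 × 4.7083 = 15.4816
α = (4/3)·(1 − 6.0650/15.4816) = 0.811

Cronbach's alpha = 0.811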